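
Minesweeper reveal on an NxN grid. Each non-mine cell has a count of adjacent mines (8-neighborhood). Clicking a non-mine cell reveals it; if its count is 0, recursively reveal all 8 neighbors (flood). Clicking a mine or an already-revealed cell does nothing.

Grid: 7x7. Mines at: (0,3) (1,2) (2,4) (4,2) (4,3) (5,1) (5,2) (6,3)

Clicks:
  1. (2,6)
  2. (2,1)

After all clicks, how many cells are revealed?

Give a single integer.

Answer: 21

Derivation:
Click 1 (2,6) count=0: revealed 20 new [(0,4) (0,5) (0,6) (1,4) (1,5) (1,6) (2,5) (2,6) (3,4) (3,5) (3,6) (4,4) (4,5) (4,6) (5,4) (5,5) (5,6) (6,4) (6,5) (6,6)] -> total=20
Click 2 (2,1) count=1: revealed 1 new [(2,1)] -> total=21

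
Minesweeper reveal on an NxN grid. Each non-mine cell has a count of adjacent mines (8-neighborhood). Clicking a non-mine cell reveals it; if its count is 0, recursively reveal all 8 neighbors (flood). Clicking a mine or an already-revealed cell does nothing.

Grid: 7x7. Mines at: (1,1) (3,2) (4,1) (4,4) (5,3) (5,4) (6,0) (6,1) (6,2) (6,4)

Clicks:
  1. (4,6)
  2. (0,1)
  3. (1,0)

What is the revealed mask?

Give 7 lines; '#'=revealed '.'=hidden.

Click 1 (4,6) count=0: revealed 25 new [(0,2) (0,3) (0,4) (0,5) (0,6) (1,2) (1,3) (1,4) (1,5) (1,6) (2,2) (2,3) (2,4) (2,5) (2,6) (3,3) (3,4) (3,5) (3,6) (4,5) (4,6) (5,5) (5,6) (6,5) (6,6)] -> total=25
Click 2 (0,1) count=1: revealed 1 new [(0,1)] -> total=26
Click 3 (1,0) count=1: revealed 1 new [(1,0)] -> total=27

Answer: .######
#.#####
..#####
...####
.....##
.....##
.....##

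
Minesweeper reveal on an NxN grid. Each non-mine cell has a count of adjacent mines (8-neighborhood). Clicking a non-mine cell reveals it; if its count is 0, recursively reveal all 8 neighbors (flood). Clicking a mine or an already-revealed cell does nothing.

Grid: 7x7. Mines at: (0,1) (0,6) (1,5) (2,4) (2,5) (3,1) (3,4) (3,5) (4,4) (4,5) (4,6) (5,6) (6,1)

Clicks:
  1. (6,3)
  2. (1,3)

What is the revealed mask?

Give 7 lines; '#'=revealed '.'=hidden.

Click 1 (6,3) count=0: revealed 8 new [(5,2) (5,3) (5,4) (5,5) (6,2) (6,3) (6,4) (6,5)] -> total=8
Click 2 (1,3) count=1: revealed 1 new [(1,3)] -> total=9

Answer: .......
...#...
.......
.......
.......
..####.
..####.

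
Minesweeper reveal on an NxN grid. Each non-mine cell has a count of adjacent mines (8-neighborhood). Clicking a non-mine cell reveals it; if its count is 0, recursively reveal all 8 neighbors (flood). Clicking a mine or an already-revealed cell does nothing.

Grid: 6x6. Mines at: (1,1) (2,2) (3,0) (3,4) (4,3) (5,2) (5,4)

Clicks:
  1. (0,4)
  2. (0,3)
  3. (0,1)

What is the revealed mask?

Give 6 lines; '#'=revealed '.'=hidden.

Answer: .#####
..####
...###
......
......
......

Derivation:
Click 1 (0,4) count=0: revealed 11 new [(0,2) (0,3) (0,4) (0,5) (1,2) (1,3) (1,4) (1,5) (2,3) (2,4) (2,5)] -> total=11
Click 2 (0,3) count=0: revealed 0 new [(none)] -> total=11
Click 3 (0,1) count=1: revealed 1 new [(0,1)] -> total=12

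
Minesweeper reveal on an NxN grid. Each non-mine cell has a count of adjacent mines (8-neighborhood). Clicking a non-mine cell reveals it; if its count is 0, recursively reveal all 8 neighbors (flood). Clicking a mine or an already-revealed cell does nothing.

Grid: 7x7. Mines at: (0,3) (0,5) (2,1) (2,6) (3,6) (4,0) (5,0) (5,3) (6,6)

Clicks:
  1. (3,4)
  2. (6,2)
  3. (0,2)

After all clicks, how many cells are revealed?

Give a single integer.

Answer: 18

Derivation:
Click 1 (3,4) count=0: revealed 16 new [(1,2) (1,3) (1,4) (1,5) (2,2) (2,3) (2,4) (2,5) (3,2) (3,3) (3,4) (3,5) (4,2) (4,3) (4,4) (4,5)] -> total=16
Click 2 (6,2) count=1: revealed 1 new [(6,2)] -> total=17
Click 3 (0,2) count=1: revealed 1 new [(0,2)] -> total=18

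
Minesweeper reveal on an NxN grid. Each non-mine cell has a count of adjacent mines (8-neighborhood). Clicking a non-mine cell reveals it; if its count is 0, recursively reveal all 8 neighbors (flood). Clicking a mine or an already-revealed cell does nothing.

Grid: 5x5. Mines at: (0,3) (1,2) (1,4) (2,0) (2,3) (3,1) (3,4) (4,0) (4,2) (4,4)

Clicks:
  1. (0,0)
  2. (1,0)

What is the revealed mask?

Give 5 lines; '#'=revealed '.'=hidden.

Answer: ##...
##...
.....
.....
.....

Derivation:
Click 1 (0,0) count=0: revealed 4 new [(0,0) (0,1) (1,0) (1,1)] -> total=4
Click 2 (1,0) count=1: revealed 0 new [(none)] -> total=4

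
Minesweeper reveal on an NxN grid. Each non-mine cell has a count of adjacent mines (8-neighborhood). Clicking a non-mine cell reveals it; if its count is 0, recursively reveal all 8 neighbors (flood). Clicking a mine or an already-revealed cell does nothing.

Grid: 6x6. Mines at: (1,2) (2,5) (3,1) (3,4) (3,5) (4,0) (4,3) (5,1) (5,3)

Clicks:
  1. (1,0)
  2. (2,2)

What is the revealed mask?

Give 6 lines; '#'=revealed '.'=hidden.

Click 1 (1,0) count=0: revealed 6 new [(0,0) (0,1) (1,0) (1,1) (2,0) (2,1)] -> total=6
Click 2 (2,2) count=2: revealed 1 new [(2,2)] -> total=7

Answer: ##....
##....
###...
......
......
......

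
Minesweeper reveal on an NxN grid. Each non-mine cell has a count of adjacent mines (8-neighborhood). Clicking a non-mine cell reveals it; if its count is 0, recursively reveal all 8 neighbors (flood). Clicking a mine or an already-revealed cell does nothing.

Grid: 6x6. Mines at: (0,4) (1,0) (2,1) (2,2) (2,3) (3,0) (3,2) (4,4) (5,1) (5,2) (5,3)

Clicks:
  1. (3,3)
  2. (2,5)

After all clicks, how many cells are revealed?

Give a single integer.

Answer: 7

Derivation:
Click 1 (3,3) count=4: revealed 1 new [(3,3)] -> total=1
Click 2 (2,5) count=0: revealed 6 new [(1,4) (1,5) (2,4) (2,5) (3,4) (3,5)] -> total=7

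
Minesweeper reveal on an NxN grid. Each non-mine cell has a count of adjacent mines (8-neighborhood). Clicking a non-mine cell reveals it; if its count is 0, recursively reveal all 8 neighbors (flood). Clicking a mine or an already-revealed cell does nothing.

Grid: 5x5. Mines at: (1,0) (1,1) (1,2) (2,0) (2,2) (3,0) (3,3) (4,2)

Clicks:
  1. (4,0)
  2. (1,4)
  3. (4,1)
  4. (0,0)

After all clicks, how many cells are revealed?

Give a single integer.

Answer: 9

Derivation:
Click 1 (4,0) count=1: revealed 1 new [(4,0)] -> total=1
Click 2 (1,4) count=0: revealed 6 new [(0,3) (0,4) (1,3) (1,4) (2,3) (2,4)] -> total=7
Click 3 (4,1) count=2: revealed 1 new [(4,1)] -> total=8
Click 4 (0,0) count=2: revealed 1 new [(0,0)] -> total=9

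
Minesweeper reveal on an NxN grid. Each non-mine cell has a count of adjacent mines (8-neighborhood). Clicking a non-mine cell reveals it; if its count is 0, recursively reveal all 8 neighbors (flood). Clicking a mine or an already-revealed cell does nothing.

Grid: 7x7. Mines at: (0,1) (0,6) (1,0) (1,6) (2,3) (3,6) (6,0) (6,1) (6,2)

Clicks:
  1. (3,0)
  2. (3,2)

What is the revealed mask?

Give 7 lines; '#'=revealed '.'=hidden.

Answer: .......
.......
###....
######.
#######
#######
...####

Derivation:
Click 1 (3,0) count=0: revealed 27 new [(2,0) (2,1) (2,2) (3,0) (3,1) (3,2) (3,3) (3,4) (3,5) (4,0) (4,1) (4,2) (4,3) (4,4) (4,5) (4,6) (5,0) (5,1) (5,2) (5,3) (5,4) (5,5) (5,6) (6,3) (6,4) (6,5) (6,6)] -> total=27
Click 2 (3,2) count=1: revealed 0 new [(none)] -> total=27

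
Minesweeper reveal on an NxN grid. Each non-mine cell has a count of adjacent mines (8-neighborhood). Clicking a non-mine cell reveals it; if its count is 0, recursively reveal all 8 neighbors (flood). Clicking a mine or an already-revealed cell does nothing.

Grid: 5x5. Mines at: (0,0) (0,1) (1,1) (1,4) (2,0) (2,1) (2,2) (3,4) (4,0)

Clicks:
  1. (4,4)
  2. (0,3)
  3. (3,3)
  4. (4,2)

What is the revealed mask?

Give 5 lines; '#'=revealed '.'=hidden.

Click 1 (4,4) count=1: revealed 1 new [(4,4)] -> total=1
Click 2 (0,3) count=1: revealed 1 new [(0,3)] -> total=2
Click 3 (3,3) count=2: revealed 1 new [(3,3)] -> total=3
Click 4 (4,2) count=0: revealed 5 new [(3,1) (3,2) (4,1) (4,2) (4,3)] -> total=8

Answer: ...#.
.....
.....
.###.
.####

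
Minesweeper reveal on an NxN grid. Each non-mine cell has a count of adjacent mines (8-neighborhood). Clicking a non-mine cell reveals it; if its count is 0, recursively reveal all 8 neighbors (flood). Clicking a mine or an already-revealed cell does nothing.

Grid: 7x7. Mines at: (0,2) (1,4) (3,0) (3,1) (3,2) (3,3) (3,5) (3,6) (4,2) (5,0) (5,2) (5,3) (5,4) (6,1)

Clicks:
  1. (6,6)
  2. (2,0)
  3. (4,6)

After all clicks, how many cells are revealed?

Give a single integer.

Answer: 7

Derivation:
Click 1 (6,6) count=0: revealed 6 new [(4,5) (4,6) (5,5) (5,6) (6,5) (6,6)] -> total=6
Click 2 (2,0) count=2: revealed 1 new [(2,0)] -> total=7
Click 3 (4,6) count=2: revealed 0 new [(none)] -> total=7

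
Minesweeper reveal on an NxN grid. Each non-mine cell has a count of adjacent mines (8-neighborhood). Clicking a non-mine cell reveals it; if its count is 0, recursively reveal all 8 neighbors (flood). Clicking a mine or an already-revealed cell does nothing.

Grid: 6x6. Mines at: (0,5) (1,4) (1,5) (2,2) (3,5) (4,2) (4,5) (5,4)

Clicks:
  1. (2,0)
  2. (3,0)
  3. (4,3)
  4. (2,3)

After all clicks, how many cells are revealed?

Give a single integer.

Click 1 (2,0) count=0: revealed 16 new [(0,0) (0,1) (0,2) (0,3) (1,0) (1,1) (1,2) (1,3) (2,0) (2,1) (3,0) (3,1) (4,0) (4,1) (5,0) (5,1)] -> total=16
Click 2 (3,0) count=0: revealed 0 new [(none)] -> total=16
Click 3 (4,3) count=2: revealed 1 new [(4,3)] -> total=17
Click 4 (2,3) count=2: revealed 1 new [(2,3)] -> total=18

Answer: 18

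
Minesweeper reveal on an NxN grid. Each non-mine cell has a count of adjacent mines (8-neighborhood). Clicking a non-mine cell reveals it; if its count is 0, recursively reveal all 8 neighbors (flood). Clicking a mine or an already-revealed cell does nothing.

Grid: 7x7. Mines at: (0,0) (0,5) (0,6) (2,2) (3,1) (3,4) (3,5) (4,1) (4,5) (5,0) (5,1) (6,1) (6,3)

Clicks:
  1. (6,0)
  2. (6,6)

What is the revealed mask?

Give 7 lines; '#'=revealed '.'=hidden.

Answer: .......
.......
.......
.......
.......
....###
#...###

Derivation:
Click 1 (6,0) count=3: revealed 1 new [(6,0)] -> total=1
Click 2 (6,6) count=0: revealed 6 new [(5,4) (5,5) (5,6) (6,4) (6,5) (6,6)] -> total=7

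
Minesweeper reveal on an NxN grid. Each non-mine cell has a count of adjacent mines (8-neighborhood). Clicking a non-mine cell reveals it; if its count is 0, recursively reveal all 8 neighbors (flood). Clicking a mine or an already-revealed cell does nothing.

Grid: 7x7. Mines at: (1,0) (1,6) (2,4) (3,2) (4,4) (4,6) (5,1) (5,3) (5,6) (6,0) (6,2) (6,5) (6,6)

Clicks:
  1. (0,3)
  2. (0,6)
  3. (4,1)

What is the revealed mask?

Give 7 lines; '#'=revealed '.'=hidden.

Click 1 (0,3) count=0: revealed 13 new [(0,1) (0,2) (0,3) (0,4) (0,5) (1,1) (1,2) (1,3) (1,4) (1,5) (2,1) (2,2) (2,3)] -> total=13
Click 2 (0,6) count=1: revealed 1 new [(0,6)] -> total=14
Click 3 (4,1) count=2: revealed 1 new [(4,1)] -> total=15

Answer: .######
.#####.
.###...
.......
.#.....
.......
.......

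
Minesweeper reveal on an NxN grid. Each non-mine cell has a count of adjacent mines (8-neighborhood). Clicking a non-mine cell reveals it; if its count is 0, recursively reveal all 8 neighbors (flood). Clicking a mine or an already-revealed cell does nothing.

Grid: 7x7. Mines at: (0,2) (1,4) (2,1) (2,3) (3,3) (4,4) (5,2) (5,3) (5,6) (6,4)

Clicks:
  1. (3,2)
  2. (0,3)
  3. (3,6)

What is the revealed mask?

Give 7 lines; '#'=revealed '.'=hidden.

Click 1 (3,2) count=3: revealed 1 new [(3,2)] -> total=1
Click 2 (0,3) count=2: revealed 1 new [(0,3)] -> total=2
Click 3 (3,6) count=0: revealed 10 new [(0,5) (0,6) (1,5) (1,6) (2,5) (2,6) (3,5) (3,6) (4,5) (4,6)] -> total=12

Answer: ...#.##
.....##
.....##
..#..##
.....##
.......
.......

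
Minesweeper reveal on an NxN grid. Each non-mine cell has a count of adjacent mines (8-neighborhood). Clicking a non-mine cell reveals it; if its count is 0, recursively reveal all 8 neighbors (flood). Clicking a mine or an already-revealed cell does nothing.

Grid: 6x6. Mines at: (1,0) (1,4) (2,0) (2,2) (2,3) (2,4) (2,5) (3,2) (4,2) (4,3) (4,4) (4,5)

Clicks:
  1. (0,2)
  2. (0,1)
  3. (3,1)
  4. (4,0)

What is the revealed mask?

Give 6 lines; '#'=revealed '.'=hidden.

Answer: .###..
.###..
......
##....
##....
##....

Derivation:
Click 1 (0,2) count=0: revealed 6 new [(0,1) (0,2) (0,3) (1,1) (1,2) (1,3)] -> total=6
Click 2 (0,1) count=1: revealed 0 new [(none)] -> total=6
Click 3 (3,1) count=4: revealed 1 new [(3,1)] -> total=7
Click 4 (4,0) count=0: revealed 5 new [(3,0) (4,0) (4,1) (5,0) (5,1)] -> total=12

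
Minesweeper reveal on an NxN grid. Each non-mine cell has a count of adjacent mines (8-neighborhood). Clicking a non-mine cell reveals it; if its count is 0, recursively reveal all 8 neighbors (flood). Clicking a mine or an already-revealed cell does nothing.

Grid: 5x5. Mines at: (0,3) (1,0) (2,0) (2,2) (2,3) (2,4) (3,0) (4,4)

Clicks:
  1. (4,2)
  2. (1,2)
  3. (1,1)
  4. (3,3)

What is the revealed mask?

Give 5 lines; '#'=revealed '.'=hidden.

Click 1 (4,2) count=0: revealed 6 new [(3,1) (3,2) (3,3) (4,1) (4,2) (4,3)] -> total=6
Click 2 (1,2) count=3: revealed 1 new [(1,2)] -> total=7
Click 3 (1,1) count=3: revealed 1 new [(1,1)] -> total=8
Click 4 (3,3) count=4: revealed 0 new [(none)] -> total=8

Answer: .....
.##..
.....
.###.
.###.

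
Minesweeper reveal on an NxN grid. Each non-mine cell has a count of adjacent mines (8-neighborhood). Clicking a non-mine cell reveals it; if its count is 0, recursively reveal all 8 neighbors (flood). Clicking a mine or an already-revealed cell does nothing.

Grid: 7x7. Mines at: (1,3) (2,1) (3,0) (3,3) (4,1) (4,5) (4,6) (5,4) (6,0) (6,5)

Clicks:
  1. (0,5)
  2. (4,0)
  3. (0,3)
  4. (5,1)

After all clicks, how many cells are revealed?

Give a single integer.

Click 1 (0,5) count=0: revealed 12 new [(0,4) (0,5) (0,6) (1,4) (1,5) (1,6) (2,4) (2,5) (2,6) (3,4) (3,5) (3,6)] -> total=12
Click 2 (4,0) count=2: revealed 1 new [(4,0)] -> total=13
Click 3 (0,3) count=1: revealed 1 new [(0,3)] -> total=14
Click 4 (5,1) count=2: revealed 1 new [(5,1)] -> total=15

Answer: 15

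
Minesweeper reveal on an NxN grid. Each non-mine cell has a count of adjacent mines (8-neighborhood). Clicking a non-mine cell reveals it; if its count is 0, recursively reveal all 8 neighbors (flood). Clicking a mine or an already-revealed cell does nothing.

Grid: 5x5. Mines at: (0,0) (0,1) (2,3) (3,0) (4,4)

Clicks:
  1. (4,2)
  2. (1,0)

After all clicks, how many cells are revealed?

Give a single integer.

Click 1 (4,2) count=0: revealed 6 new [(3,1) (3,2) (3,3) (4,1) (4,2) (4,3)] -> total=6
Click 2 (1,0) count=2: revealed 1 new [(1,0)] -> total=7

Answer: 7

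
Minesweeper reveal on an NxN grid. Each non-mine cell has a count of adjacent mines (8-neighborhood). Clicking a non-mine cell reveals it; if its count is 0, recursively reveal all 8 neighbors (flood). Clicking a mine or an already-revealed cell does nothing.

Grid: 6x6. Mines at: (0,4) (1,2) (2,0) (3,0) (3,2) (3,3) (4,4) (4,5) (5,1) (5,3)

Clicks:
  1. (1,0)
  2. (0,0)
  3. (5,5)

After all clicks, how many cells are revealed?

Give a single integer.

Answer: 5

Derivation:
Click 1 (1,0) count=1: revealed 1 new [(1,0)] -> total=1
Click 2 (0,0) count=0: revealed 3 new [(0,0) (0,1) (1,1)] -> total=4
Click 3 (5,5) count=2: revealed 1 new [(5,5)] -> total=5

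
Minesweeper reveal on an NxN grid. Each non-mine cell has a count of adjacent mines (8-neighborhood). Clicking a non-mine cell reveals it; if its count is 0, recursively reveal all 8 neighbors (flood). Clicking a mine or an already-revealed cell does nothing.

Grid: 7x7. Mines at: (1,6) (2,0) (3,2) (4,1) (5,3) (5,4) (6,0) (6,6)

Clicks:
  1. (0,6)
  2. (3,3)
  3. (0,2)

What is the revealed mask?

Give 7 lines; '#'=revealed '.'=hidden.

Click 1 (0,6) count=1: revealed 1 new [(0,6)] -> total=1
Click 2 (3,3) count=1: revealed 1 new [(3,3)] -> total=2
Click 3 (0,2) count=0: revealed 27 new [(0,0) (0,1) (0,2) (0,3) (0,4) (0,5) (1,0) (1,1) (1,2) (1,3) (1,4) (1,5) (2,1) (2,2) (2,3) (2,4) (2,5) (2,6) (3,4) (3,5) (3,6) (4,3) (4,4) (4,5) (4,6) (5,5) (5,6)] -> total=29

Answer: #######
######.
.######
...####
...####
.....##
.......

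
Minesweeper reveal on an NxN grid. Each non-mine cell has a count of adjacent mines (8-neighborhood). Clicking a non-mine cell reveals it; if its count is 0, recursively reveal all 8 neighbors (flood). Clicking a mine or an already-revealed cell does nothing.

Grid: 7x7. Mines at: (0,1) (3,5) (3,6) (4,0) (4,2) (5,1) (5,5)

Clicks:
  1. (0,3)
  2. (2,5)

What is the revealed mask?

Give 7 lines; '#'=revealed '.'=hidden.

Click 1 (0,3) count=0: revealed 24 new [(0,2) (0,3) (0,4) (0,5) (0,6) (1,0) (1,1) (1,2) (1,3) (1,4) (1,5) (1,6) (2,0) (2,1) (2,2) (2,3) (2,4) (2,5) (2,6) (3,0) (3,1) (3,2) (3,3) (3,4)] -> total=24
Click 2 (2,5) count=2: revealed 0 new [(none)] -> total=24

Answer: ..#####
#######
#######
#####..
.......
.......
.......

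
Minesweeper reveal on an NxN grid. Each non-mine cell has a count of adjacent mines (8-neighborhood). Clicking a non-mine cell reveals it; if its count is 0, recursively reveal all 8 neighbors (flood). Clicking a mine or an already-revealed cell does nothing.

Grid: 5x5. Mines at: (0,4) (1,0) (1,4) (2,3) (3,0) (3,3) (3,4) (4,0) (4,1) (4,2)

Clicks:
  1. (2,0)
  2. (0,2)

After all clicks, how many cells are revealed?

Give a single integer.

Answer: 7

Derivation:
Click 1 (2,0) count=2: revealed 1 new [(2,0)] -> total=1
Click 2 (0,2) count=0: revealed 6 new [(0,1) (0,2) (0,3) (1,1) (1,2) (1,3)] -> total=7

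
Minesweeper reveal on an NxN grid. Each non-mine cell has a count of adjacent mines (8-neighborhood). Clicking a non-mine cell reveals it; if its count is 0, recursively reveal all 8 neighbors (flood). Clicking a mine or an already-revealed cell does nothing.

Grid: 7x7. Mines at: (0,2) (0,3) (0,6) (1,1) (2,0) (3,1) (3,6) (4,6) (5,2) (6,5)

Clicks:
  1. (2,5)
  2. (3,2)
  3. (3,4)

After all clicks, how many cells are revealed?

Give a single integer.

Click 1 (2,5) count=1: revealed 1 new [(2,5)] -> total=1
Click 2 (3,2) count=1: revealed 1 new [(3,2)] -> total=2
Click 3 (3,4) count=0: revealed 17 new [(1,2) (1,3) (1,4) (1,5) (2,2) (2,3) (2,4) (3,3) (3,4) (3,5) (4,2) (4,3) (4,4) (4,5) (5,3) (5,4) (5,5)] -> total=19

Answer: 19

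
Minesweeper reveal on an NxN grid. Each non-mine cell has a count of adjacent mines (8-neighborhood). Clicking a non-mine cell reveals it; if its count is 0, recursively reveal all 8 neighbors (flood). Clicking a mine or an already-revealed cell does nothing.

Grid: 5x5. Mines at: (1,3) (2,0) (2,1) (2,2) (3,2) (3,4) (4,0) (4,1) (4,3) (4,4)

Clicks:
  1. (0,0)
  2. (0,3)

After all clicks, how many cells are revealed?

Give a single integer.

Click 1 (0,0) count=0: revealed 6 new [(0,0) (0,1) (0,2) (1,0) (1,1) (1,2)] -> total=6
Click 2 (0,3) count=1: revealed 1 new [(0,3)] -> total=7

Answer: 7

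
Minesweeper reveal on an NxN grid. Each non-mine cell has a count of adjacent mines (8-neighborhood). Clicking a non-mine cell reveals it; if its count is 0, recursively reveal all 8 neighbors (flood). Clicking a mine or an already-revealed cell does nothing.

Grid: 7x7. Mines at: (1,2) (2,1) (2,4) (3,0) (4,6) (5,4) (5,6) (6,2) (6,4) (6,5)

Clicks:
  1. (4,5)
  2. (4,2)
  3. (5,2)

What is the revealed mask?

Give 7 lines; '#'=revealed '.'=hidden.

Click 1 (4,5) count=3: revealed 1 new [(4,5)] -> total=1
Click 2 (4,2) count=0: revealed 9 new [(3,1) (3,2) (3,3) (4,1) (4,2) (4,3) (5,1) (5,2) (5,3)] -> total=10
Click 3 (5,2) count=1: revealed 0 new [(none)] -> total=10

Answer: .......
.......
.......
.###...
.###.#.
.###...
.......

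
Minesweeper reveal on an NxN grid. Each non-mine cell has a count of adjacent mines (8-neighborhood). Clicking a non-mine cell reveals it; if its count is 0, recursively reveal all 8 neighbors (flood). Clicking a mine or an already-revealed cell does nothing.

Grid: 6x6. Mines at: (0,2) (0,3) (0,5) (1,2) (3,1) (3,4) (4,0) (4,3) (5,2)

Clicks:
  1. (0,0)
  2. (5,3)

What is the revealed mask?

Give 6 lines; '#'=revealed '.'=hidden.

Click 1 (0,0) count=0: revealed 6 new [(0,0) (0,1) (1,0) (1,1) (2,0) (2,1)] -> total=6
Click 2 (5,3) count=2: revealed 1 new [(5,3)] -> total=7

Answer: ##....
##....
##....
......
......
...#..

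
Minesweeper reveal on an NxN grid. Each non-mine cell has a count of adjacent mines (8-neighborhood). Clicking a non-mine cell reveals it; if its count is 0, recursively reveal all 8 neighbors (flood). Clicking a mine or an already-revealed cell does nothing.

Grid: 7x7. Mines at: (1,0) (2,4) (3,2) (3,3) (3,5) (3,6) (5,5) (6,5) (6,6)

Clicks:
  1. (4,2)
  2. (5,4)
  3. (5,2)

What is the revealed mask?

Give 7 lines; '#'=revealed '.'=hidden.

Click 1 (4,2) count=2: revealed 1 new [(4,2)] -> total=1
Click 2 (5,4) count=2: revealed 1 new [(5,4)] -> total=2
Click 3 (5,2) count=0: revealed 17 new [(2,0) (2,1) (3,0) (3,1) (4,0) (4,1) (4,3) (4,4) (5,0) (5,1) (5,2) (5,3) (6,0) (6,1) (6,2) (6,3) (6,4)] -> total=19

Answer: .......
.......
##.....
##.....
#####..
#####..
#####..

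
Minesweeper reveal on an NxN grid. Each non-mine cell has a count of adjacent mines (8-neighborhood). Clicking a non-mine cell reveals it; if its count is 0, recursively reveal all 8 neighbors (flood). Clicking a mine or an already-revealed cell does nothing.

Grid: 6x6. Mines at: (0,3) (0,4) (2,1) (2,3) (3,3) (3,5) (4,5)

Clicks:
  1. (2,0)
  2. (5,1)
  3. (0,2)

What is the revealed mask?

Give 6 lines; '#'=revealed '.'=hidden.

Answer: ..#...
......
#.....
###...
#####.
#####.

Derivation:
Click 1 (2,0) count=1: revealed 1 new [(2,0)] -> total=1
Click 2 (5,1) count=0: revealed 13 new [(3,0) (3,1) (3,2) (4,0) (4,1) (4,2) (4,3) (4,4) (5,0) (5,1) (5,2) (5,3) (5,4)] -> total=14
Click 3 (0,2) count=1: revealed 1 new [(0,2)] -> total=15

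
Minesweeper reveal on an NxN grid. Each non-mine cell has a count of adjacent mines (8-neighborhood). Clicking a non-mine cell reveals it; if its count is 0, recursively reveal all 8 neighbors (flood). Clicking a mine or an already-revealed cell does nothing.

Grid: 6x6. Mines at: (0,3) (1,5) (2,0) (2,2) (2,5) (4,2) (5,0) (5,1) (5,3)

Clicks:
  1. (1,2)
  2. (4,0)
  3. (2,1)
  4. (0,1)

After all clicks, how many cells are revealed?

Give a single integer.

Answer: 8

Derivation:
Click 1 (1,2) count=2: revealed 1 new [(1,2)] -> total=1
Click 2 (4,0) count=2: revealed 1 new [(4,0)] -> total=2
Click 3 (2,1) count=2: revealed 1 new [(2,1)] -> total=3
Click 4 (0,1) count=0: revealed 5 new [(0,0) (0,1) (0,2) (1,0) (1,1)] -> total=8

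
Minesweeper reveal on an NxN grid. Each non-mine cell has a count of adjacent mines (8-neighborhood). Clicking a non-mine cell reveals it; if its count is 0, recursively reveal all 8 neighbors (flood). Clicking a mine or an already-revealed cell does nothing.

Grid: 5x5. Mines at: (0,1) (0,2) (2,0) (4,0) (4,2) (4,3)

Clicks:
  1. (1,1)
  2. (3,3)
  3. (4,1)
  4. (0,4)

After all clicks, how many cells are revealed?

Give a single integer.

Answer: 15

Derivation:
Click 1 (1,1) count=3: revealed 1 new [(1,1)] -> total=1
Click 2 (3,3) count=2: revealed 1 new [(3,3)] -> total=2
Click 3 (4,1) count=2: revealed 1 new [(4,1)] -> total=3
Click 4 (0,4) count=0: revealed 12 new [(0,3) (0,4) (1,2) (1,3) (1,4) (2,1) (2,2) (2,3) (2,4) (3,1) (3,2) (3,4)] -> total=15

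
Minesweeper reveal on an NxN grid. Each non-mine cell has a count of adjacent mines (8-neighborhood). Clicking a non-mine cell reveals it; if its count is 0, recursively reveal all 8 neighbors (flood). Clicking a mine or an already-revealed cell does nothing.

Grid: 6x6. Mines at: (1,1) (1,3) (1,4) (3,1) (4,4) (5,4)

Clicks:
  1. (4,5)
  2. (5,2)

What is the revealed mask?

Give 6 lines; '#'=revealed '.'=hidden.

Answer: ......
......
......
......
####.#
####..

Derivation:
Click 1 (4,5) count=2: revealed 1 new [(4,5)] -> total=1
Click 2 (5,2) count=0: revealed 8 new [(4,0) (4,1) (4,2) (4,3) (5,0) (5,1) (5,2) (5,3)] -> total=9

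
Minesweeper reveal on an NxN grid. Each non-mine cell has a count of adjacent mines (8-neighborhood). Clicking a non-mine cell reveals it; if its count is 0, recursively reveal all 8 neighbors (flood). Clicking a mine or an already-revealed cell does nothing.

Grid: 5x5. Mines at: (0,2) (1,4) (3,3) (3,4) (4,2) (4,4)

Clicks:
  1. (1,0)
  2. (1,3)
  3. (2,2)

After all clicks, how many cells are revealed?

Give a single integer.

Answer: 14

Derivation:
Click 1 (1,0) count=0: revealed 13 new [(0,0) (0,1) (1,0) (1,1) (1,2) (2,0) (2,1) (2,2) (3,0) (3,1) (3,2) (4,0) (4,1)] -> total=13
Click 2 (1,3) count=2: revealed 1 new [(1,3)] -> total=14
Click 3 (2,2) count=1: revealed 0 new [(none)] -> total=14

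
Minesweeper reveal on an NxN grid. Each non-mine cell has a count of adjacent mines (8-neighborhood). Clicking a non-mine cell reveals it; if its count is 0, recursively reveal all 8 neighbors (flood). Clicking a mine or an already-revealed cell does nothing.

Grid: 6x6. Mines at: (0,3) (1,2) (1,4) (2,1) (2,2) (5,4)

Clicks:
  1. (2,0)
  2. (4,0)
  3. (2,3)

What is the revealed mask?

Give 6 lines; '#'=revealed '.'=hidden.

Answer: ......
......
#..#..
####..
####..
####..

Derivation:
Click 1 (2,0) count=1: revealed 1 new [(2,0)] -> total=1
Click 2 (4,0) count=0: revealed 12 new [(3,0) (3,1) (3,2) (3,3) (4,0) (4,1) (4,2) (4,3) (5,0) (5,1) (5,2) (5,3)] -> total=13
Click 3 (2,3) count=3: revealed 1 new [(2,3)] -> total=14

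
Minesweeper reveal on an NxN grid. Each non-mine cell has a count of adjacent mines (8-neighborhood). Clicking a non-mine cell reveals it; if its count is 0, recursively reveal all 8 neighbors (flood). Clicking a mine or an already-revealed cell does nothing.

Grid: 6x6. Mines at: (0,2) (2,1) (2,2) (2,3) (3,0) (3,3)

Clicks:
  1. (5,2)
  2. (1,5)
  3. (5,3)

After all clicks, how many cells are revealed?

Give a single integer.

Answer: 22

Derivation:
Click 1 (5,2) count=0: revealed 22 new [(0,3) (0,4) (0,5) (1,3) (1,4) (1,5) (2,4) (2,5) (3,4) (3,5) (4,0) (4,1) (4,2) (4,3) (4,4) (4,5) (5,0) (5,1) (5,2) (5,3) (5,4) (5,5)] -> total=22
Click 2 (1,5) count=0: revealed 0 new [(none)] -> total=22
Click 3 (5,3) count=0: revealed 0 new [(none)] -> total=22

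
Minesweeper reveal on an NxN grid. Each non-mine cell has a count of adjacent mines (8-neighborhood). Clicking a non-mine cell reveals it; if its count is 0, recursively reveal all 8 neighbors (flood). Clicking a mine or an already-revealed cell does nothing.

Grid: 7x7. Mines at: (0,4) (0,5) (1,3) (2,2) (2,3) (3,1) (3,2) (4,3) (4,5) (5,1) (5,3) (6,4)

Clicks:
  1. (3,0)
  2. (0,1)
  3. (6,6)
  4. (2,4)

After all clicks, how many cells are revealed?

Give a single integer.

Click 1 (3,0) count=1: revealed 1 new [(3,0)] -> total=1
Click 2 (0,1) count=0: revealed 8 new [(0,0) (0,1) (0,2) (1,0) (1,1) (1,2) (2,0) (2,1)] -> total=9
Click 3 (6,6) count=0: revealed 4 new [(5,5) (5,6) (6,5) (6,6)] -> total=13
Click 4 (2,4) count=2: revealed 1 new [(2,4)] -> total=14

Answer: 14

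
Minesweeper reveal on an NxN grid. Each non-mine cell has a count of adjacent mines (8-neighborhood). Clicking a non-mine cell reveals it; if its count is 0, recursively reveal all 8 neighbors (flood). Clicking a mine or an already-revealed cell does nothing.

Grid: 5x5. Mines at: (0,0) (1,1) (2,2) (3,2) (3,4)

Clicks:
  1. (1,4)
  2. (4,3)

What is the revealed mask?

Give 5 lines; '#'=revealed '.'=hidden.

Answer: ..###
..###
...##
.....
...#.

Derivation:
Click 1 (1,4) count=0: revealed 8 new [(0,2) (0,3) (0,4) (1,2) (1,3) (1,4) (2,3) (2,4)] -> total=8
Click 2 (4,3) count=2: revealed 1 new [(4,3)] -> total=9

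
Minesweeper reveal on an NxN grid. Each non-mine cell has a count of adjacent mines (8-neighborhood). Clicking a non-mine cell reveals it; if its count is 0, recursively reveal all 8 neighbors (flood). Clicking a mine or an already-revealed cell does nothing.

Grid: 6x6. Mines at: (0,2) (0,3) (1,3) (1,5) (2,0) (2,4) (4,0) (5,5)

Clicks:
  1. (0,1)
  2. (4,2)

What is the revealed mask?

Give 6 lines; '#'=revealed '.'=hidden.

Click 1 (0,1) count=1: revealed 1 new [(0,1)] -> total=1
Click 2 (4,2) count=0: revealed 15 new [(2,1) (2,2) (2,3) (3,1) (3,2) (3,3) (3,4) (4,1) (4,2) (4,3) (4,4) (5,1) (5,2) (5,3) (5,4)] -> total=16

Answer: .#....
......
.###..
.####.
.####.
.####.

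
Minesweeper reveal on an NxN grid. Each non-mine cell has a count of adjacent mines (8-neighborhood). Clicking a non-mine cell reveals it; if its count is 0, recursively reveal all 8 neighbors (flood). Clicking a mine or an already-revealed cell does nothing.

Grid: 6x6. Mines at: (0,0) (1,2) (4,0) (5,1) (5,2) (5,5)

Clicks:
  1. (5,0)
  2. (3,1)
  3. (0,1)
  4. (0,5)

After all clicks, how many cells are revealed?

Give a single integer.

Click 1 (5,0) count=2: revealed 1 new [(5,0)] -> total=1
Click 2 (3,1) count=1: revealed 1 new [(3,1)] -> total=2
Click 3 (0,1) count=2: revealed 1 new [(0,1)] -> total=3
Click 4 (0,5) count=0: revealed 20 new [(0,3) (0,4) (0,5) (1,3) (1,4) (1,5) (2,1) (2,2) (2,3) (2,4) (2,5) (3,2) (3,3) (3,4) (3,5) (4,1) (4,2) (4,3) (4,4) (4,5)] -> total=23

Answer: 23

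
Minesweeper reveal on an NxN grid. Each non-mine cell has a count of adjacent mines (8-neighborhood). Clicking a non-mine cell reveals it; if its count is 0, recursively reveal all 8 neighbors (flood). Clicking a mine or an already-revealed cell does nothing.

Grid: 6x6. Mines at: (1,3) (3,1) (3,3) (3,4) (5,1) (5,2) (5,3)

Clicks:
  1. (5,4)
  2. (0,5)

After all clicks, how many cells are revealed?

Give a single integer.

Answer: 7

Derivation:
Click 1 (5,4) count=1: revealed 1 new [(5,4)] -> total=1
Click 2 (0,5) count=0: revealed 6 new [(0,4) (0,5) (1,4) (1,5) (2,4) (2,5)] -> total=7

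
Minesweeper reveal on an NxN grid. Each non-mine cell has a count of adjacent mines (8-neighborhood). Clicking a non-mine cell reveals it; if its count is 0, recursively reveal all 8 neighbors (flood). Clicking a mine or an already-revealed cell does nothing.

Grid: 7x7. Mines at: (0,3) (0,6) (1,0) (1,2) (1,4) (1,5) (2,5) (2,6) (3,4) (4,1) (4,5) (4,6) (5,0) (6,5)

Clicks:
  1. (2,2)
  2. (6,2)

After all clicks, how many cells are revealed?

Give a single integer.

Click 1 (2,2) count=1: revealed 1 new [(2,2)] -> total=1
Click 2 (6,2) count=0: revealed 11 new [(4,2) (4,3) (4,4) (5,1) (5,2) (5,3) (5,4) (6,1) (6,2) (6,3) (6,4)] -> total=12

Answer: 12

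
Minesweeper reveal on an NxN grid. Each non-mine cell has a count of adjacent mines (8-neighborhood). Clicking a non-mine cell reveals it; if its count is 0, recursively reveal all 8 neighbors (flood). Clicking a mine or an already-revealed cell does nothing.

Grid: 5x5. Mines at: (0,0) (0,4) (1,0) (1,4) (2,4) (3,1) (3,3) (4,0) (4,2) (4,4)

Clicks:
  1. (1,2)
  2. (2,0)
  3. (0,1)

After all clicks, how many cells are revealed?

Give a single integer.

Answer: 10

Derivation:
Click 1 (1,2) count=0: revealed 9 new [(0,1) (0,2) (0,3) (1,1) (1,2) (1,3) (2,1) (2,2) (2,3)] -> total=9
Click 2 (2,0) count=2: revealed 1 new [(2,0)] -> total=10
Click 3 (0,1) count=2: revealed 0 new [(none)] -> total=10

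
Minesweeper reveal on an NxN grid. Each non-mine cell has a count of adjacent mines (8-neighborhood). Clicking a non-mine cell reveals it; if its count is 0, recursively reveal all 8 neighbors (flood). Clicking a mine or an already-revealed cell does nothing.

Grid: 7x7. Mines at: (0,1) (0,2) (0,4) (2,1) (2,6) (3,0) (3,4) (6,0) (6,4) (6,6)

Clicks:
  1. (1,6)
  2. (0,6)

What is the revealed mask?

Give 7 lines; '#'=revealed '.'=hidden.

Click 1 (1,6) count=1: revealed 1 new [(1,6)] -> total=1
Click 2 (0,6) count=0: revealed 3 new [(0,5) (0,6) (1,5)] -> total=4

Answer: .....##
.....##
.......
.......
.......
.......
.......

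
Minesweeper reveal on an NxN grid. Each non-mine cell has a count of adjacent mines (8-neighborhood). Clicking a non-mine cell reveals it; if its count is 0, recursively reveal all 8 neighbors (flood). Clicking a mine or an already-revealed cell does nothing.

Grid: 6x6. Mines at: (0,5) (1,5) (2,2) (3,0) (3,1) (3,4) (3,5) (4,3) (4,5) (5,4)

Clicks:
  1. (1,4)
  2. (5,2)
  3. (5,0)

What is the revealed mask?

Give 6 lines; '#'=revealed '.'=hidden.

Answer: ......
....#.
......
......
###...
###...

Derivation:
Click 1 (1,4) count=2: revealed 1 new [(1,4)] -> total=1
Click 2 (5,2) count=1: revealed 1 new [(5,2)] -> total=2
Click 3 (5,0) count=0: revealed 5 new [(4,0) (4,1) (4,2) (5,0) (5,1)] -> total=7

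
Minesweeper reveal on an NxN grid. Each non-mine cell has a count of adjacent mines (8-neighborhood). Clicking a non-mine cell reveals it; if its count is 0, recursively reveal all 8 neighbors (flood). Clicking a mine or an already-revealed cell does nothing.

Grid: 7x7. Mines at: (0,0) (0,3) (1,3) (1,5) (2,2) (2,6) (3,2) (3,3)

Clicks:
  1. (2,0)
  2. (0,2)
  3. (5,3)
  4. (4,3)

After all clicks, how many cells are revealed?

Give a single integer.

Click 1 (2,0) count=0: revealed 30 new [(1,0) (1,1) (2,0) (2,1) (3,0) (3,1) (3,4) (3,5) (3,6) (4,0) (4,1) (4,2) (4,3) (4,4) (4,5) (4,6) (5,0) (5,1) (5,2) (5,3) (5,4) (5,5) (5,6) (6,0) (6,1) (6,2) (6,3) (6,4) (6,5) (6,6)] -> total=30
Click 2 (0,2) count=2: revealed 1 new [(0,2)] -> total=31
Click 3 (5,3) count=0: revealed 0 new [(none)] -> total=31
Click 4 (4,3) count=2: revealed 0 new [(none)] -> total=31

Answer: 31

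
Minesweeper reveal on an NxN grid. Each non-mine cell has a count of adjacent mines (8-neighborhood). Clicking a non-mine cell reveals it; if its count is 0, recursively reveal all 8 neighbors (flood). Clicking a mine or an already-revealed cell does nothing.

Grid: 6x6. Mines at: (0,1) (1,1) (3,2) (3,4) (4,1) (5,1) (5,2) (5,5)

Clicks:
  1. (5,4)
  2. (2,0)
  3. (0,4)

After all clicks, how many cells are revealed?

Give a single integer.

Click 1 (5,4) count=1: revealed 1 new [(5,4)] -> total=1
Click 2 (2,0) count=1: revealed 1 new [(2,0)] -> total=2
Click 3 (0,4) count=0: revealed 12 new [(0,2) (0,3) (0,4) (0,5) (1,2) (1,3) (1,4) (1,5) (2,2) (2,3) (2,4) (2,5)] -> total=14

Answer: 14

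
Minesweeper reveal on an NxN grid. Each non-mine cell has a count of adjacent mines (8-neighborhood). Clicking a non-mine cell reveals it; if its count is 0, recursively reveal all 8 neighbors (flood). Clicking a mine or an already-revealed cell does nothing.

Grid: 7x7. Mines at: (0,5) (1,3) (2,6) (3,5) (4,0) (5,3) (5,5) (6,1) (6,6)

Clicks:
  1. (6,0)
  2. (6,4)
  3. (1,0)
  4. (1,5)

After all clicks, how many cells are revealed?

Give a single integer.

Answer: 23

Derivation:
Click 1 (6,0) count=1: revealed 1 new [(6,0)] -> total=1
Click 2 (6,4) count=2: revealed 1 new [(6,4)] -> total=2
Click 3 (1,0) count=0: revealed 20 new [(0,0) (0,1) (0,2) (1,0) (1,1) (1,2) (2,0) (2,1) (2,2) (2,3) (2,4) (3,0) (3,1) (3,2) (3,3) (3,4) (4,1) (4,2) (4,3) (4,4)] -> total=22
Click 4 (1,5) count=2: revealed 1 new [(1,5)] -> total=23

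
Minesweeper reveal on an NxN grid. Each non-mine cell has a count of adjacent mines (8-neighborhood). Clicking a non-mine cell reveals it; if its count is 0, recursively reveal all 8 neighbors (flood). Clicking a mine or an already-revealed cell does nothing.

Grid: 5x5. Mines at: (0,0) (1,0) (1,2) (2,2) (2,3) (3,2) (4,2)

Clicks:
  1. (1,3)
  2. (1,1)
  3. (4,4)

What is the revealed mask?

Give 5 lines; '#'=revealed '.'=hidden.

Answer: .....
.#.#.
.....
...##
...##

Derivation:
Click 1 (1,3) count=3: revealed 1 new [(1,3)] -> total=1
Click 2 (1,1) count=4: revealed 1 new [(1,1)] -> total=2
Click 3 (4,4) count=0: revealed 4 new [(3,3) (3,4) (4,3) (4,4)] -> total=6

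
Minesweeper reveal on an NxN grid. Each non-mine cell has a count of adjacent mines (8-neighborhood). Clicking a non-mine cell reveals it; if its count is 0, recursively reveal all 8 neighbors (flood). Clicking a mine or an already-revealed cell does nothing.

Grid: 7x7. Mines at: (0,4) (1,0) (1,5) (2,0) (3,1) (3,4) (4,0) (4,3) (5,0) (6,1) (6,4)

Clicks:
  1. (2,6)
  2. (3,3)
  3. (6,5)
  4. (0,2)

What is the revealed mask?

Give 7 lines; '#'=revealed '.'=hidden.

Click 1 (2,6) count=1: revealed 1 new [(2,6)] -> total=1
Click 2 (3,3) count=2: revealed 1 new [(3,3)] -> total=2
Click 3 (6,5) count=1: revealed 1 new [(6,5)] -> total=3
Click 4 (0,2) count=0: revealed 9 new [(0,1) (0,2) (0,3) (1,1) (1,2) (1,3) (2,1) (2,2) (2,3)] -> total=12

Answer: .###...
.###...
.###..#
...#...
.......
.......
.....#.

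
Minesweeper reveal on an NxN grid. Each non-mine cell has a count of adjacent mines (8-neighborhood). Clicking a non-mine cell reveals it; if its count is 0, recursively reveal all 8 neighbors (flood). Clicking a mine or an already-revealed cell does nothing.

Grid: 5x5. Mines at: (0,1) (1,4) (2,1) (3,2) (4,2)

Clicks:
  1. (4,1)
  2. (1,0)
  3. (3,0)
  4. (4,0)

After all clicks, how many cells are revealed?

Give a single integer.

Click 1 (4,1) count=2: revealed 1 new [(4,1)] -> total=1
Click 2 (1,0) count=2: revealed 1 new [(1,0)] -> total=2
Click 3 (3,0) count=1: revealed 1 new [(3,0)] -> total=3
Click 4 (4,0) count=0: revealed 2 new [(3,1) (4,0)] -> total=5

Answer: 5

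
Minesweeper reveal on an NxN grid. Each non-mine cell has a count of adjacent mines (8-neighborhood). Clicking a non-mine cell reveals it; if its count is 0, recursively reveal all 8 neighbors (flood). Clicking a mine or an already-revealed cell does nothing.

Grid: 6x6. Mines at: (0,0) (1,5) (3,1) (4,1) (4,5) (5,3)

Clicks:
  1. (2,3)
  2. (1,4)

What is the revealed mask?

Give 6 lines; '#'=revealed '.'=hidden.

Click 1 (2,3) count=0: revealed 18 new [(0,1) (0,2) (0,3) (0,4) (1,1) (1,2) (1,3) (1,4) (2,1) (2,2) (2,3) (2,4) (3,2) (3,3) (3,4) (4,2) (4,3) (4,4)] -> total=18
Click 2 (1,4) count=1: revealed 0 new [(none)] -> total=18

Answer: .####.
.####.
.####.
..###.
..###.
......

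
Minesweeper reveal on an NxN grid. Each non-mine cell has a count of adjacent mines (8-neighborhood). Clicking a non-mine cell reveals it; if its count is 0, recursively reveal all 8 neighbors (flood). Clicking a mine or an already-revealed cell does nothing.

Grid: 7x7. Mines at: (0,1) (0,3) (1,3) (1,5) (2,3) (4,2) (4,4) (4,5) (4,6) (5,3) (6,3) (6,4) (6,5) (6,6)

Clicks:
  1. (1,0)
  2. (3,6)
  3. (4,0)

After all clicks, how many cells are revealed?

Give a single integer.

Answer: 18

Derivation:
Click 1 (1,0) count=1: revealed 1 new [(1,0)] -> total=1
Click 2 (3,6) count=2: revealed 1 new [(3,6)] -> total=2
Click 3 (4,0) count=0: revealed 16 new [(1,1) (1,2) (2,0) (2,1) (2,2) (3,0) (3,1) (3,2) (4,0) (4,1) (5,0) (5,1) (5,2) (6,0) (6,1) (6,2)] -> total=18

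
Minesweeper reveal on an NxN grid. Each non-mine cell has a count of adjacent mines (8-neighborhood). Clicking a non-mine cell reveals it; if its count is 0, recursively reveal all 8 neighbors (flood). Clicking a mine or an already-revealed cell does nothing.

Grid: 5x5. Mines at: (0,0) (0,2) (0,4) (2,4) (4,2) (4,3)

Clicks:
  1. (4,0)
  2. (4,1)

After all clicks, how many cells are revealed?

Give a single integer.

Click 1 (4,0) count=0: revealed 14 new [(1,0) (1,1) (1,2) (1,3) (2,0) (2,1) (2,2) (2,3) (3,0) (3,1) (3,2) (3,3) (4,0) (4,1)] -> total=14
Click 2 (4,1) count=1: revealed 0 new [(none)] -> total=14

Answer: 14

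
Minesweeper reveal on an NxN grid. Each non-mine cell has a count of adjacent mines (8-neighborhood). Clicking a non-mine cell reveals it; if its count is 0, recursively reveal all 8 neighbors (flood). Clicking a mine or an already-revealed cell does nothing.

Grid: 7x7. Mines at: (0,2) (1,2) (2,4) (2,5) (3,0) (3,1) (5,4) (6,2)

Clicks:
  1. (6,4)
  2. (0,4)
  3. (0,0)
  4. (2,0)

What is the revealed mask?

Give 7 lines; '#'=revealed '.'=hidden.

Answer: ##.####
##.####
##.....
.......
.......
.......
....#..

Derivation:
Click 1 (6,4) count=1: revealed 1 new [(6,4)] -> total=1
Click 2 (0,4) count=0: revealed 8 new [(0,3) (0,4) (0,5) (0,6) (1,3) (1,4) (1,5) (1,6)] -> total=9
Click 3 (0,0) count=0: revealed 6 new [(0,0) (0,1) (1,0) (1,1) (2,0) (2,1)] -> total=15
Click 4 (2,0) count=2: revealed 0 new [(none)] -> total=15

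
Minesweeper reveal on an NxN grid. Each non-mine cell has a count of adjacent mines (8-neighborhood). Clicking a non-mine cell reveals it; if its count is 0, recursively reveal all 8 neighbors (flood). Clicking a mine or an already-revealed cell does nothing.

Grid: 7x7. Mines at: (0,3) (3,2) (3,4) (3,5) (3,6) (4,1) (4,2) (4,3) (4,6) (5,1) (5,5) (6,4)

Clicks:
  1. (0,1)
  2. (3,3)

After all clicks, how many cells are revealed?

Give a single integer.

Click 1 (0,1) count=0: revealed 11 new [(0,0) (0,1) (0,2) (1,0) (1,1) (1,2) (2,0) (2,1) (2,2) (3,0) (3,1)] -> total=11
Click 2 (3,3) count=4: revealed 1 new [(3,3)] -> total=12

Answer: 12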